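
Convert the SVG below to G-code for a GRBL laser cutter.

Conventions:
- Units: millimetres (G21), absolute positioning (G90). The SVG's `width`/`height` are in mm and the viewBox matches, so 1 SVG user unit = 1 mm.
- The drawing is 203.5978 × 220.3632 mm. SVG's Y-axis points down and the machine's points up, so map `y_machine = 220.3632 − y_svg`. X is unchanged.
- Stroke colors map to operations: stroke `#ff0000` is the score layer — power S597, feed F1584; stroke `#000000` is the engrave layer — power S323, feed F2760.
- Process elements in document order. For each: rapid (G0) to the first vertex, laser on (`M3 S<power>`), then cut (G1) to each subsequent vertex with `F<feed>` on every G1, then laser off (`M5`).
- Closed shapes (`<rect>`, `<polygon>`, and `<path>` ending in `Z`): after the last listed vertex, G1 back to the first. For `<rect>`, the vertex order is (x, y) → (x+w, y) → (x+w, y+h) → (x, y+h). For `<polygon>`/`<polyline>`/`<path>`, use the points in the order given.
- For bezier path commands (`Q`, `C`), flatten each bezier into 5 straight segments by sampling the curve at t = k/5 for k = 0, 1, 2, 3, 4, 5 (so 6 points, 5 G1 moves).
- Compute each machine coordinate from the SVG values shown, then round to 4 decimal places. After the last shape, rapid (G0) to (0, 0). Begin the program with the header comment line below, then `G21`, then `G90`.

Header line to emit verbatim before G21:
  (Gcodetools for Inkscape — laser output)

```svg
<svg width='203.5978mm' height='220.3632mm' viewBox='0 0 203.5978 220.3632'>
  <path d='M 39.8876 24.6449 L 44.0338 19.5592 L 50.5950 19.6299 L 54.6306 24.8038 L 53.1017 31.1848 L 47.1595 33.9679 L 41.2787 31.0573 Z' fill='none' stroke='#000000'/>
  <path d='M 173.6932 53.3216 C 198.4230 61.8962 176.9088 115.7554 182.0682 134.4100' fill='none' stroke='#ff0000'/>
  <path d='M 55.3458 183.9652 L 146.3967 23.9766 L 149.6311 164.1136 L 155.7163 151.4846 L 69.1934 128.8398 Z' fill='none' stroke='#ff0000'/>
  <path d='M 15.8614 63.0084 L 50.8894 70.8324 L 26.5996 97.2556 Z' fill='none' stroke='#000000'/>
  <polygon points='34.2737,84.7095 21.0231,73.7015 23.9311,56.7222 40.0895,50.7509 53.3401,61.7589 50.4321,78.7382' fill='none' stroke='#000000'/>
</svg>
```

1 u = 1 mm; y_m = 220.3632 − y.

[1] `<path>` regular polygon, #000000→engrave S323 F2760: (39.8876,195.7183) → (44.0338,200.8040) → (50.5950,200.7333) → (54.6306,195.5594) → (53.1017,189.1784) → (47.1595,186.3953) → (41.2787,189.3059) → (39.8876,195.7183) (closed)

[2] `<path>` cubic bezier, #ff0000→score S597 F1584: (173.6932,167.0416) → (183.5651,157.1066) → (185.8386,140.1668) → (184.0135,120.0856) → (181.5901,100.7266) → (182.0682,85.9532)

[3] `<path>` closed polygon, #ff0000→score S597 F1584: (55.3458,36.3980) → (146.3967,196.3866) → (149.6311,56.2496) → (155.7163,68.8786) → (69.1934,91.5234) → (55.3458,36.3980) (closed)

[4] `<path>` regular polygon, #000000→engrave S323 F2760: (15.8614,157.3548) → (50.8894,149.5308) → (26.5996,123.1076) → (15.8614,157.3548) (closed)

[5] `<polygon>` regular polygon, #000000→engrave S323 F2760: (34.2737,135.6537) → (21.0231,146.6617) → (23.9311,163.6410) → (40.0895,169.6123) → (53.3401,158.6043) → (50.4321,141.6250) → (34.2737,135.6537) (closed)

(Gcodetools for Inkscape — laser output)
G21
G90
G0 X39.8876 Y195.7183
M3 S323
G1 X44.0338 Y200.8040 F2760
G1 X50.5950 Y200.7333 F2760
G1 X54.6306 Y195.5594 F2760
G1 X53.1017 Y189.1784 F2760
G1 X47.1595 Y186.3953 F2760
G1 X41.2787 Y189.3059 F2760
G1 X39.8876 Y195.7183 F2760
M5
G0 X173.6932 Y167.0416
M3 S597
G1 X183.5651 Y157.1066 F1584
G1 X185.8386 Y140.1668 F1584
G1 X184.0135 Y120.0856 F1584
G1 X181.5901 Y100.7266 F1584
G1 X182.0682 Y85.9532 F1584
M5
G0 X55.3458 Y36.3980
M3 S597
G1 X146.3967 Y196.3866 F1584
G1 X149.6311 Y56.2496 F1584
G1 X155.7163 Y68.8786 F1584
G1 X69.1934 Y91.5234 F1584
G1 X55.3458 Y36.3980 F1584
M5
G0 X15.8614 Y157.3548
M3 S323
G1 X50.8894 Y149.5308 F2760
G1 X26.5996 Y123.1076 F2760
G1 X15.8614 Y157.3548 F2760
M5
G0 X34.2737 Y135.6537
M3 S323
G1 X21.0231 Y146.6617 F2760
G1 X23.9311 Y163.6410 F2760
G1 X40.0895 Y169.6123 F2760
G1 X53.3401 Y158.6043 F2760
G1 X50.4321 Y141.6250 F2760
G1 X34.2737 Y135.6537 F2760
M5
G0 X0.0000 Y0.0000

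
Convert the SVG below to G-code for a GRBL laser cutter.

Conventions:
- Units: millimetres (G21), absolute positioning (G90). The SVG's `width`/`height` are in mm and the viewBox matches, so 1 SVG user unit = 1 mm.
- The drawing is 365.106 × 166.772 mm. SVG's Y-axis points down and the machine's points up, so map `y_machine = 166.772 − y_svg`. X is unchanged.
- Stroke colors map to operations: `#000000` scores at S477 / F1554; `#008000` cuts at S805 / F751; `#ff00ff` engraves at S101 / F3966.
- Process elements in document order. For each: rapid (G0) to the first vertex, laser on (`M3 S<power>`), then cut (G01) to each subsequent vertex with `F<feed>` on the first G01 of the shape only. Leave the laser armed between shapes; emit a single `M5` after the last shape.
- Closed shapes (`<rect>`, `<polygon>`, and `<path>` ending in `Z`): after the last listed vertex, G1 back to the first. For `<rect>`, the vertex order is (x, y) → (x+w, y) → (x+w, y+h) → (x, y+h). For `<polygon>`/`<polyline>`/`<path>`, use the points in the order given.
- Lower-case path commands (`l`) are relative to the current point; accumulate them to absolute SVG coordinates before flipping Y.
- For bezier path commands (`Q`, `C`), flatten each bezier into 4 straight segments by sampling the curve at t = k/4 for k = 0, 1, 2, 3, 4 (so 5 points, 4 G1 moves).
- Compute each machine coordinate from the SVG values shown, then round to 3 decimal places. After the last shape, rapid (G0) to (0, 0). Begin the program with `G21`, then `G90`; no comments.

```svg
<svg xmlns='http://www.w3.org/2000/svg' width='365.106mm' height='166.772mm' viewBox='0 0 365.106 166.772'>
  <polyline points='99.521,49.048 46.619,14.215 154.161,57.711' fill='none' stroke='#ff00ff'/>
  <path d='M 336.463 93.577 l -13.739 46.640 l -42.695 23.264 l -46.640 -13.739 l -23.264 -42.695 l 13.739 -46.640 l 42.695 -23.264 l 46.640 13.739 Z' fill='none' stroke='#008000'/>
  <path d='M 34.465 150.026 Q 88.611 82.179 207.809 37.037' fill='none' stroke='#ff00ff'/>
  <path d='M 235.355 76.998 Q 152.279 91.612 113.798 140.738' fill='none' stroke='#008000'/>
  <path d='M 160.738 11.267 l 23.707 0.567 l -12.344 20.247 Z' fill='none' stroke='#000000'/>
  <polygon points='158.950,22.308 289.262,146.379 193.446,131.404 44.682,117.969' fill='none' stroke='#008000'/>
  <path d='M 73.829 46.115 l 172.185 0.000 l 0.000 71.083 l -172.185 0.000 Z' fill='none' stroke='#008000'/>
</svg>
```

Since the viewBox matches the mm dimensions, user units are millimetres directly. The only transform is the Y-flip y_m = 166.772 − y_svg.

Shape 1 is a open polyline drawn with `<polyline>`. Its stroke #ff00ff means engrave at S101, F3966. After flipping Y the toolpath is (99.521,117.724) → (46.619,152.557) → (154.161,109.061).

Shape 2 is a regular polygon drawn with `<path>`. Its stroke #008000 means cut at S805, F751. After flipping Y the toolpath is (336.463,73.195) → (322.724,26.555) → (280.029,3.291) → (233.389,17.030) → (210.125,59.725) → (223.864,106.365) → (266.559,129.629) → (313.199,115.890) → (336.463,73.195), returning to the start.

Shape 3 is a quadratic bezier drawn with `<path>`. Its stroke #ff00ff means engrave at S101, F3966. After flipping Y the toolpath is (34.465,16.746) → (65.604,49.250) → (104.874,78.917) → (152.276,105.745) → (207.809,129.735).

Shape 4 is a quadratic bezier drawn with `<path>`. Its stroke #008000 means cut at S805, F751. After flipping Y the toolpath is (235.355,89.774) → (196.604,80.310) → (163.428,66.532) → (135.826,48.440) → (113.798,26.034).

Shape 5 is a regular polygon drawn with `<path>`. Its stroke #000000 means score at S477, F1554. After flipping Y the toolpath is (160.738,155.505) → (184.445,154.938) → (172.101,134.691) → (160.738,155.505), returning to the start.

Shape 6 is a closed polygon drawn with `<polygon>`. Its stroke #008000 means cut at S805, F751. After flipping Y the toolpath is (158.950,144.464) → (289.262,20.393) → (193.446,35.368) → (44.682,48.803) → (158.950,144.464), returning to the start.

Shape 7 is a rectangle drawn with `<path>`. Its stroke #008000 means cut at S805, F751. After flipping Y the toolpath is (73.829,120.657) → (246.014,120.657) → (246.014,49.574) → (73.829,49.574) → (73.829,120.657), returning to the start.

G21
G90
G0 X99.521 Y117.724
M3 S101
G01 X46.619 Y152.557 F3966
G01 X154.161 Y109.061
G0 X336.463 Y73.195
M3 S805
G01 X322.724 Y26.555 F751
G01 X280.029 Y3.291
G01 X233.389 Y17.030
G01 X210.125 Y59.725
G01 X223.864 Y106.365
G01 X266.559 Y129.629
G01 X313.199 Y115.890
G01 X336.463 Y73.195
G0 X34.465 Y16.746
M3 S101
G01 X65.604 Y49.250 F3966
G01 X104.874 Y78.917
G01 X152.276 Y105.745
G01 X207.809 Y129.735
G0 X235.355 Y89.774
M3 S805
G01 X196.604 Y80.310 F751
G01 X163.428 Y66.532
G01 X135.826 Y48.440
G01 X113.798 Y26.034
G0 X160.738 Y155.505
M3 S477
G01 X184.445 Y154.938 F1554
G01 X172.101 Y134.691
G01 X160.738 Y155.505
G0 X158.950 Y144.464
M3 S805
G01 X289.262 Y20.393 F751
G01 X193.446 Y35.368
G01 X44.682 Y48.803
G01 X158.950 Y144.464
G0 X73.829 Y120.657
M3 S805
G01 X246.014 Y120.657 F751
G01 X246.014 Y49.574
G01 X73.829 Y49.574
G01 X73.829 Y120.657
M5
G0 X0.000 Y0.000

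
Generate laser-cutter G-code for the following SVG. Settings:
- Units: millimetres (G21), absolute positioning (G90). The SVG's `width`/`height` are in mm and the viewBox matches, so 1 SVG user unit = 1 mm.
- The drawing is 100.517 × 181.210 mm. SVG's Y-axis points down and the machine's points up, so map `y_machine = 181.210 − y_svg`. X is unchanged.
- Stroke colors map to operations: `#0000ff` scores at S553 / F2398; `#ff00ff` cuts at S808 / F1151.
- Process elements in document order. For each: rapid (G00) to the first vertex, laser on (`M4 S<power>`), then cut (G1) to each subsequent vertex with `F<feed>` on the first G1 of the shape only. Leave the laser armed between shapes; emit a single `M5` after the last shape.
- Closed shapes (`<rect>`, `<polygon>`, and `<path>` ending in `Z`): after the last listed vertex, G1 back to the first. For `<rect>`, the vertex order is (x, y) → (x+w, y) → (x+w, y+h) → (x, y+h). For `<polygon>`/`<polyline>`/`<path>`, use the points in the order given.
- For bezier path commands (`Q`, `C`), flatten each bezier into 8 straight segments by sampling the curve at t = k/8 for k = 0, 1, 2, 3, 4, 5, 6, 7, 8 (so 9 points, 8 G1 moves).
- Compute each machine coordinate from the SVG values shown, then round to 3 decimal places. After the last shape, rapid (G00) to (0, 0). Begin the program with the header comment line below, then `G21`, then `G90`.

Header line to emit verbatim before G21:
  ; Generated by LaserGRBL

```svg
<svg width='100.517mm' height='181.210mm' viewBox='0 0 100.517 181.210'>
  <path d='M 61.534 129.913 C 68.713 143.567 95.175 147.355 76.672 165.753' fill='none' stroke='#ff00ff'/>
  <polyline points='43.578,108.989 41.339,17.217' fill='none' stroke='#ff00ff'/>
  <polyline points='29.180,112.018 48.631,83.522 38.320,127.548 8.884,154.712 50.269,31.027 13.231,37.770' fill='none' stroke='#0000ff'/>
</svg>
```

Since the viewBox matches the mm dimensions, user units are millimetres directly. The only transform is the Y-flip y_m = 181.210 − y_svg.

Shape 1 is a cubic bezier drawn with `<path>`. Its stroke #ff00ff means cut at S808, F1151. After flipping Y the toolpath is (61.534,51.297) → (65.005,46.591) → (69.530,42.524) → (74.357,38.808) → (78.734,35.156) → (81.906,31.282) → (83.122,26.899) → (81.628,21.719) → (76.672,15.457).

Shape 2 is a line segment drawn with `<polyline>`. Its stroke #ff00ff means cut at S808, F1151. After flipping Y the toolpath is (43.578,72.221) → (41.339,163.993).

Shape 3 is a open polyline drawn with `<polyline>`. Its stroke #0000ff means score at S553, F2398. After flipping Y the toolpath is (29.180,69.192) → (48.631,97.688) → (38.320,53.662) → (8.884,26.498) → (50.269,150.183) → (13.231,143.440).

; Generated by LaserGRBL
G21
G90
G00 X61.534 Y51.297
M4 S808
G1 X65.005 Y46.591 F1151
G1 X69.530 Y42.524
G1 X74.357 Y38.808
G1 X78.734 Y35.156
G1 X81.906 Y31.282
G1 X83.122 Y26.899
G1 X81.628 Y21.719
G1 X76.672 Y15.457
G00 X43.578 Y72.221
M4 S808
G1 X41.339 Y163.993 F1151
G00 X29.180 Y69.192
M4 S553
G1 X48.631 Y97.688 F2398
G1 X38.320 Y53.662
G1 X8.884 Y26.498
G1 X50.269 Y150.183
G1 X13.231 Y143.440
M5
G00 X0.000 Y0.000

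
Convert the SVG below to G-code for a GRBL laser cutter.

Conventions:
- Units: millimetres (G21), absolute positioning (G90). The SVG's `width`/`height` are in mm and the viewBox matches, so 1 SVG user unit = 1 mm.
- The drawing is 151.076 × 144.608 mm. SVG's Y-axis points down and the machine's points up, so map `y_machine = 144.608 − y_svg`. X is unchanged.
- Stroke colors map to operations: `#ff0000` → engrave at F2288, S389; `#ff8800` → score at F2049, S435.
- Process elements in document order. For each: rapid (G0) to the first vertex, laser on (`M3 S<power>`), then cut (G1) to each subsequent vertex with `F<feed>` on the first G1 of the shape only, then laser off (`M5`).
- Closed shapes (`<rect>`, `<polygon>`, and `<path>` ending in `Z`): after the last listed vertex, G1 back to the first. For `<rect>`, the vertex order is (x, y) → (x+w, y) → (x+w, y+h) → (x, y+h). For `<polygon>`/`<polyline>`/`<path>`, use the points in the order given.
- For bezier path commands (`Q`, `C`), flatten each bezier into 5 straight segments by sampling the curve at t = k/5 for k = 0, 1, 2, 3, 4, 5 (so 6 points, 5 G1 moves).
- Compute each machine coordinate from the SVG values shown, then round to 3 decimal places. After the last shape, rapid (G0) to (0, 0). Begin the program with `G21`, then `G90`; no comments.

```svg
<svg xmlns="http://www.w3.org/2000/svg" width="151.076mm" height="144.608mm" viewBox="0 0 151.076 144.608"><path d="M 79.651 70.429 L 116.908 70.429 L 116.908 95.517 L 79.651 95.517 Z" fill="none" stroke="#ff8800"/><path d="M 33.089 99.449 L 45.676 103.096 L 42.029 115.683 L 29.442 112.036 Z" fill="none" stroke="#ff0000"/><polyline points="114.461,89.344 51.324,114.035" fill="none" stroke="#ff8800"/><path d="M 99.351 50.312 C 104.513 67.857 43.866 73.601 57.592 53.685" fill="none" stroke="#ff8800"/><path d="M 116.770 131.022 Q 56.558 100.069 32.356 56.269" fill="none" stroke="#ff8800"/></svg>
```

1 u = 1 mm; y_m = 144.608 − y.

[1] `<path>` rectangle, #ff8800→score S435 F2049: (79.651,74.179) → (116.908,74.179) → (116.908,49.091) → (79.651,49.091) → (79.651,74.179) (closed)

[2] `<path>` regular polygon, #ff0000→engrave S389 F2288: (33.089,45.159) → (45.676,41.512) → (42.029,28.925) → (29.442,32.572) → (33.089,45.159) (closed)

[3] `<polyline>` line segment, #ff8800→score S435 F2049: (114.461,55.264) → (51.324,30.573)

[4] `<path>` cubic bezier, #ff8800→score S435 F2049: (99.351,94.296) → (95.673,85.296) → (82.929,79.793) → (67.848,78.454) → (57.160,81.942) → (57.592,90.923)

[5] `<path>` quadratic bezier, #ff8800→score S435 F2049: (116.770,13.586) → (94.126,26.481) → (74.362,40.404) → (57.479,55.355) → (43.477,71.333) → (32.356,88.339)

G21
G90
G0 X79.651 Y74.179
M3 S435
G1 X116.908 Y74.179 F2049
G1 X116.908 Y49.091
G1 X79.651 Y49.091
G1 X79.651 Y74.179
M5
G0 X33.089 Y45.159
M3 S389
G1 X45.676 Y41.512 F2288
G1 X42.029 Y28.925
G1 X29.442 Y32.572
G1 X33.089 Y45.159
M5
G0 X114.461 Y55.264
M3 S435
G1 X51.324 Y30.573 F2049
M5
G0 X99.351 Y94.296
M3 S435
G1 X95.673 Y85.296 F2049
G1 X82.929 Y79.793
G1 X67.848 Y78.454
G1 X57.160 Y81.942
G1 X57.592 Y90.923
M5
G0 X116.770 Y13.586
M3 S435
G1 X94.126 Y26.481 F2049
G1 X74.362 Y40.404
G1 X57.479 Y55.355
G1 X43.477 Y71.333
G1 X32.356 Y88.339
M5
G0 X0.000 Y0.000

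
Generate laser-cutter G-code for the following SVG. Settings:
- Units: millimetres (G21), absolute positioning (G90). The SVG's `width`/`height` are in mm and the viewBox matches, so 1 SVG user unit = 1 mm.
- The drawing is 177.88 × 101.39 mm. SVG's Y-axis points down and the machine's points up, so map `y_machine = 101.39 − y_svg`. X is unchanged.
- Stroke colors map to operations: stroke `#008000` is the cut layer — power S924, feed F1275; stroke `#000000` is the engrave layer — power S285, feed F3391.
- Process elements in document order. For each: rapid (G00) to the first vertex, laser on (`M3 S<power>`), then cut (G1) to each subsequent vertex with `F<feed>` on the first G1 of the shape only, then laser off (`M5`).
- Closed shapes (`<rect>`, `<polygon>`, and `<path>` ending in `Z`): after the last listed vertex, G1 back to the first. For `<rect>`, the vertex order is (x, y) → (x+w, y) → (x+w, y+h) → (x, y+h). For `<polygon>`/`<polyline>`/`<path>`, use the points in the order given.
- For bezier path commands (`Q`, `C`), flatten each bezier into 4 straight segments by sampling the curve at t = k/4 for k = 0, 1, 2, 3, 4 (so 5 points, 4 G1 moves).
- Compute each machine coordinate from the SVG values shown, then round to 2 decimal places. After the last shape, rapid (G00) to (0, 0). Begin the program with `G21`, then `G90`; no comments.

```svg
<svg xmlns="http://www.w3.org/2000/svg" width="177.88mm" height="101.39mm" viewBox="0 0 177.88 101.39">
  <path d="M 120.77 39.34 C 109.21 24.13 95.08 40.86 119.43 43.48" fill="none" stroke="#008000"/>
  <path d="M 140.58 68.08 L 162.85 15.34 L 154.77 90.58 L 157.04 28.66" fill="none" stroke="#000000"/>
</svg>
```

G21
G90
G00 X120.77 Y62.05
M3 S924
G1 X112.26 Y68.19 F1275
G1 X106.63 Y66.67
G1 X107.74 Y61.80
G1 X119.43 Y57.91
M5
G00 X140.58 Y33.31
M3 S285
G1 X162.85 Y86.05 F3391
G1 X154.77 Y10.81
G1 X157.04 Y72.73
M5
G00 X0.00 Y0.00

viewBox `0 0 177.88 101.39` with mm width/height → 1 unit = 1 mm. Flip: y_m = 101.39 − y_svg.

**Shape 1** — `<path>` cubic bezier, stroke `#008000` → cut (S924, F1275). Control points (SVG): P0=(120.77,39.34), P1=(109.21,24.13), P2=(95.08,40.86), P3=(119.43,43.48); sampled at t=k/4. Machine vertices: (120.77,62.05) → (112.26,68.19) → (106.63,66.67) → (107.74,61.80) → (119.43,57.91). Open path.

**Shape 2** — `<path>` open polyline, stroke `#000000` → engrave (S285, F3391). Machine vertices: (140.58,33.31) → (162.85,86.05) → (154.77,10.81) → (157.04,72.73). Open path.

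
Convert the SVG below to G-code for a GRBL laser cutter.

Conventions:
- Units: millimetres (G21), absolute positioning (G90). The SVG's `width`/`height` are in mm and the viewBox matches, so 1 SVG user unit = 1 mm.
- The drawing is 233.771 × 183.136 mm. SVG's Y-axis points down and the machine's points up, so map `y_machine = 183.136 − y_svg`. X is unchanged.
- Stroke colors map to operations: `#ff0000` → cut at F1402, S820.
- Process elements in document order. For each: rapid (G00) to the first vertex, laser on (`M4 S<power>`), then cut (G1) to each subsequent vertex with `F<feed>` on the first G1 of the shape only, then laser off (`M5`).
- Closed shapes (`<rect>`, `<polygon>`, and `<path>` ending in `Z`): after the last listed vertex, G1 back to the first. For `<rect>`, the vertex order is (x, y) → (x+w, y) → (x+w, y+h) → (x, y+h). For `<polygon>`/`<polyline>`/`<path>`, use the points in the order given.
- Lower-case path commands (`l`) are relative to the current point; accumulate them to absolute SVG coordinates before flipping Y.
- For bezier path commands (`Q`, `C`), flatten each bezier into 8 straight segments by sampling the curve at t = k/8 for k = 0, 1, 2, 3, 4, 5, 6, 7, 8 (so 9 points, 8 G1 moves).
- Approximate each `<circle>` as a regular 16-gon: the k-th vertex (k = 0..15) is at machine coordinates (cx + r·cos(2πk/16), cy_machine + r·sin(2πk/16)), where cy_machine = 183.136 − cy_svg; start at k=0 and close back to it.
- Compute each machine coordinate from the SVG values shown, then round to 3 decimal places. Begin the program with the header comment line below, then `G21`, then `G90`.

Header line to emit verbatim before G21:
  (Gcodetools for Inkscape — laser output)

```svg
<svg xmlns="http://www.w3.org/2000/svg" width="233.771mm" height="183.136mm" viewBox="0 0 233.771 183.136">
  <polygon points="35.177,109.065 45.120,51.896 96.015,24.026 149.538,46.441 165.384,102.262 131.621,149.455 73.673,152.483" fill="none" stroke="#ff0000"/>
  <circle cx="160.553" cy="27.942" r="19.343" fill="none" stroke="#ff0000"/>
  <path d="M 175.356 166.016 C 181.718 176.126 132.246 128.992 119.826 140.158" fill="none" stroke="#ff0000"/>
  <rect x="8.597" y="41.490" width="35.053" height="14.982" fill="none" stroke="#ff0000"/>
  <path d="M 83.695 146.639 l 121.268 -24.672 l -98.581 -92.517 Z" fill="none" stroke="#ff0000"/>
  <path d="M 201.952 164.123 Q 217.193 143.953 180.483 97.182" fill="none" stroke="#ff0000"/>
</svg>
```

viewBox `0 0 233.771 183.136` with mm width/height → 1 unit = 1 mm. Flip: y_m = 183.136 − y_svg.

**Shape 1** — `<polygon>` regular polygon, stroke `#ff0000` → cut (S820, F1402). Machine vertices: (35.177,74.071) → (45.120,131.240) → (96.015,159.110) → (149.538,136.695) → (165.384,80.874) → (131.621,33.681) → (73.673,30.653) → (35.177,74.071). Closed: final G1 returns to the first vertex.

**Shape 2** — `<circle>` circle, stroke `#ff0000` → cut (S820, F1402). Machine vertices: (179.896,155.194) → (178.424,162.596) → (174.231,168.872) → (167.955,173.065) → (160.553,174.537) → (153.151,173.065) → (146.875,168.872) → (142.682,162.596) → (141.210,155.194) → (142.682,147.792) → (146.875,141.516) → (153.151,137.323) → (160.553,135.851) → (167.955,137.323) → (174.231,141.516) → (178.424,147.792) → (179.896,155.194). Closed: final G1 returns to the first vertex.

**Shape 3** — `<path>` cubic bezier, stroke `#ff0000` → cut (S820, F1402). Control points (SVG): P0=(175.356,166.016), P1=(181.718,176.126), P2=(132.246,128.992), P3=(119.826,140.158); sampled at t=k/8. Machine vertices: (175.356,17.120) → (175.306,15.786) → (171.110,18.465) → (163.857,23.803) → (154.634,30.445) → (144.532,37.038) → (134.637,42.227) → (126.039,44.658) → (119.826,42.978). Open path.

**Shape 4** — `<rect>` rectangle, stroke `#ff0000` → cut (S820, F1402). Machine vertices: (8.597,141.646) → (43.650,141.646) → (43.650,126.664) → (8.597,126.664) → (8.597,141.646). Closed: final G1 returns to the first vertex.

**Shape 5** — `<path>` closed polygon, stroke `#ff0000` → cut (S820, F1402). Machine vertices: (83.695,36.497) → (204.963,61.169) → (106.382,153.686) → (83.695,36.497). Closed: final G1 returns to the first vertex.

**Shape 6** — `<path>` quadratic bezier, stroke `#ff0000` → cut (S820, F1402). Control points (SVG): P0=(201.952,164.123), P1=(217.193,143.953), P2=(180.483,97.182); sampled at t=k/8. Machine vertices: (201.952,19.013) → (204.951,24.471) → (206.326,30.761) → (206.077,37.881) → (204.205,45.833) → (200.710,54.617) → (195.591,64.231) → (188.849,74.677) → (180.483,85.954). Open path.

(Gcodetools for Inkscape — laser output)
G21
G90
G00 X35.177 Y74.071
M4 S820
G1 X45.120 Y131.240 F1402
G1 X96.015 Y159.110
G1 X149.538 Y136.695
G1 X165.384 Y80.874
G1 X131.621 Y33.681
G1 X73.673 Y30.653
G1 X35.177 Y74.071
M5
G00 X179.896 Y155.194
M4 S820
G1 X178.424 Y162.596 F1402
G1 X174.231 Y168.872
G1 X167.955 Y173.065
G1 X160.553 Y174.537
G1 X153.151 Y173.065
G1 X146.875 Y168.872
G1 X142.682 Y162.596
G1 X141.210 Y155.194
G1 X142.682 Y147.792
G1 X146.875 Y141.516
G1 X153.151 Y137.323
G1 X160.553 Y135.851
G1 X167.955 Y137.323
G1 X174.231 Y141.516
G1 X178.424 Y147.792
G1 X179.896 Y155.194
M5
G00 X175.356 Y17.120
M4 S820
G1 X175.306 Y15.786 F1402
G1 X171.110 Y18.465
G1 X163.857 Y23.803
G1 X154.634 Y30.445
G1 X144.532 Y37.038
G1 X134.637 Y42.227
G1 X126.039 Y44.658
G1 X119.826 Y42.978
M5
G00 X8.597 Y141.646
M4 S820
G1 X43.650 Y141.646 F1402
G1 X43.650 Y126.664
G1 X8.597 Y126.664
G1 X8.597 Y141.646
M5
G00 X83.695 Y36.497
M4 S820
G1 X204.963 Y61.169 F1402
G1 X106.382 Y153.686
G1 X83.695 Y36.497
M5
G00 X201.952 Y19.013
M4 S820
G1 X204.951 Y24.471 F1402
G1 X206.326 Y30.761
G1 X206.077 Y37.881
G1 X204.205 Y45.833
G1 X200.710 Y54.617
G1 X195.591 Y64.231
G1 X188.849 Y74.677
G1 X180.483 Y85.954
M5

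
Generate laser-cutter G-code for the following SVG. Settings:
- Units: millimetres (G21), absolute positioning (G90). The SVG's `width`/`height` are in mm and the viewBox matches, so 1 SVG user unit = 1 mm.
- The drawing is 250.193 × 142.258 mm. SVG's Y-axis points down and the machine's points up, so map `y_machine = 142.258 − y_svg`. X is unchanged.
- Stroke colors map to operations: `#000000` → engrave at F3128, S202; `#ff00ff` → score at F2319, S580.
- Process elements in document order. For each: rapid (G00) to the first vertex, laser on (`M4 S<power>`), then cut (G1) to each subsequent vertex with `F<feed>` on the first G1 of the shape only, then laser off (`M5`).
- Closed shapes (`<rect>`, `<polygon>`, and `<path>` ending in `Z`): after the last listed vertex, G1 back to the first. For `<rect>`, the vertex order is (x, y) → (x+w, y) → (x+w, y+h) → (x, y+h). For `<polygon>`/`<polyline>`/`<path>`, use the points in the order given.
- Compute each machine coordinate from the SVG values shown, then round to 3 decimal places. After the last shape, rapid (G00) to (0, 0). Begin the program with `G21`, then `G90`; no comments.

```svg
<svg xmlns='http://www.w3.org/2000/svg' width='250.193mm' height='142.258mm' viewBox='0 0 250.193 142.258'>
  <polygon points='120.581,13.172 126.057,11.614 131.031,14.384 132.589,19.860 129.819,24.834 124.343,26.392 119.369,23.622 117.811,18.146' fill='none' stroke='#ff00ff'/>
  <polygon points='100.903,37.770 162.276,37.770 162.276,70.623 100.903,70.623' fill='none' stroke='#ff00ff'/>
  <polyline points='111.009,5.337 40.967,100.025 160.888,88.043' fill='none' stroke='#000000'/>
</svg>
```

Since the viewBox matches the mm dimensions, user units are millimetres directly. The only transform is the Y-flip y_m = 142.258 − y_svg.

Shape 1 is a regular polygon drawn with `<polygon>`. Its stroke #ff00ff means score at S580, F2319. After flipping Y the toolpath is (120.581,129.086) → (126.057,130.644) → (131.031,127.874) → (132.589,122.398) → (129.819,117.424) → (124.343,115.866) → (119.369,118.636) → (117.811,124.112) → (120.581,129.086), returning to the start.

Shape 2 is a rectangle drawn with `<polygon>`. Its stroke #ff00ff means score at S580, F2319. After flipping Y the toolpath is (100.903,104.488) → (162.276,104.488) → (162.276,71.635) → (100.903,71.635) → (100.903,104.488), returning to the start.

Shape 3 is a open polyline drawn with `<polyline>`. Its stroke #000000 means engrave at S202, F3128. After flipping Y the toolpath is (111.009,136.921) → (40.967,42.233) → (160.888,54.215).

G21
G90
G00 X120.581 Y129.086
M4 S580
G1 X126.057 Y130.644 F2319
G1 X131.031 Y127.874
G1 X132.589 Y122.398
G1 X129.819 Y117.424
G1 X124.343 Y115.866
G1 X119.369 Y118.636
G1 X117.811 Y124.112
G1 X120.581 Y129.086
M5
G00 X100.903 Y104.488
M4 S580
G1 X162.276 Y104.488 F2319
G1 X162.276 Y71.635
G1 X100.903 Y71.635
G1 X100.903 Y104.488
M5
G00 X111.009 Y136.921
M4 S202
G1 X40.967 Y42.233 F3128
G1 X160.888 Y54.215
M5
G00 X0.000 Y0.000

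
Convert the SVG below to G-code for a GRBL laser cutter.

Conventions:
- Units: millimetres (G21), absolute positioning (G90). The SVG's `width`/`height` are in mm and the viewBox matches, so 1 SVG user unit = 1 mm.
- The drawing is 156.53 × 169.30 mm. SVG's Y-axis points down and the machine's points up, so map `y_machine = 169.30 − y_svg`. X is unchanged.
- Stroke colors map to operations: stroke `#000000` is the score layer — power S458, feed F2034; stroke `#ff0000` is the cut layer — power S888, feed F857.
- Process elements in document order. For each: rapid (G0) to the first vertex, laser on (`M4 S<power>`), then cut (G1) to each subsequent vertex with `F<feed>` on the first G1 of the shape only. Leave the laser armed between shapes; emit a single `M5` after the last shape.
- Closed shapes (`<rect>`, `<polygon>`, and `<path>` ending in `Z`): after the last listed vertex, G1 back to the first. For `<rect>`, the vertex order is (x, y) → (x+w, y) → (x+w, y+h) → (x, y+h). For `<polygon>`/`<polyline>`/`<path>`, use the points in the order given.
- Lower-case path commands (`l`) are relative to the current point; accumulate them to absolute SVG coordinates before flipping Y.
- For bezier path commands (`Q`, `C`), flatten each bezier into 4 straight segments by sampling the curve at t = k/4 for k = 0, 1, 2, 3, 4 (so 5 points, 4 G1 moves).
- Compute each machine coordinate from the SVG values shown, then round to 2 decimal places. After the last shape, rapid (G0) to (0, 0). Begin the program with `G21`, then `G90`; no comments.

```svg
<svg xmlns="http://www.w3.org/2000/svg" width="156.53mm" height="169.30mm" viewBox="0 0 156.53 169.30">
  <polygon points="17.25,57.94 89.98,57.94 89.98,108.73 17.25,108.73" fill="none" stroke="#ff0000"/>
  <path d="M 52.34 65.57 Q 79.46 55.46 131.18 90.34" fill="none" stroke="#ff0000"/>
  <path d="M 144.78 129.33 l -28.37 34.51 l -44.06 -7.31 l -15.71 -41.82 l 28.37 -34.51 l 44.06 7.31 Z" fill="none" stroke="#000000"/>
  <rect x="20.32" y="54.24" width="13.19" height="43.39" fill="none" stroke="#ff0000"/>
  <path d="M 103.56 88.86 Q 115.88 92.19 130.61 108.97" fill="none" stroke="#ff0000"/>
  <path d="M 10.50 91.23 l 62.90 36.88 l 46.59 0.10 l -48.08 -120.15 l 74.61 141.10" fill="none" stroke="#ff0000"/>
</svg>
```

G21
G90
G0 X17.25 Y111.36
M4 S888
G1 X89.98 Y111.36 F857
G1 X89.98 Y60.57
G1 X17.25 Y60.57
G1 X17.25 Y111.36
G0 X52.34 Y103.73
M4 S888
G1 X67.44 Y105.97 F857
G1 X85.61 Y102.59
G1 X106.86 Y93.59
G1 X131.18 Y78.96
G0 X144.78 Y39.97
M4 S458
G1 X116.41 Y5.46 F2034
G1 X72.35 Y12.77
G1 X56.64 Y54.59
G1 X85.01 Y89.10
G1 X129.07 Y81.79
G1 X144.78 Y39.97
G0 X20.32 Y115.06
M4 S888
G1 X33.51 Y115.06 F857
G1 X33.51 Y71.67
G1 X20.32 Y71.67
G1 X20.32 Y115.06
G0 X103.56 Y80.44
M4 S888
G1 X109.87 Y77.93 F857
G1 X116.48 Y73.75
G1 X123.40 Y67.88
G1 X130.61 Y60.33
G0 X10.50 Y78.07
M4 S888
G1 X73.40 Y41.19 F857
G1 X119.99 Y41.09
G1 X71.91 Y161.24
G1 X146.52 Y20.14
M5
G0 X0.00 Y0.00

1 u = 1 mm; y_m = 169.30 − y.

[1] `<polygon>` rectangle, #ff0000→cut S888 F857: (17.25,111.36) → (89.98,111.36) → (89.98,60.57) → (17.25,60.57) → (17.25,111.36) (closed)

[2] `<path>` quadratic bezier, #ff0000→cut S888 F857: (52.34,103.73) → (67.44,105.97) → (85.61,102.59) → (106.86,93.59) → (131.18,78.96)

[3] `<path>` regular polygon, #000000→score S458 F2034: (144.78,39.97) → (116.41,5.46) → (72.35,12.77) → (56.64,54.59) → (85.01,89.10) → (129.07,81.79) → (144.78,39.97) (closed)

[4] `<rect>` rectangle, #ff0000→cut S888 F857: (20.32,115.06) → (33.51,115.06) → (33.51,71.67) → (20.32,71.67) → (20.32,115.06) (closed)

[5] `<path>` quadratic bezier, #ff0000→cut S888 F857: (103.56,80.44) → (109.87,77.93) → (116.48,73.75) → (123.40,67.88) → (130.61,60.33)

[6] `<path>` open polyline, #ff0000→cut S888 F857: (10.50,78.07) → (73.40,41.19) → (119.99,41.09) → (71.91,161.24) → (146.52,20.14)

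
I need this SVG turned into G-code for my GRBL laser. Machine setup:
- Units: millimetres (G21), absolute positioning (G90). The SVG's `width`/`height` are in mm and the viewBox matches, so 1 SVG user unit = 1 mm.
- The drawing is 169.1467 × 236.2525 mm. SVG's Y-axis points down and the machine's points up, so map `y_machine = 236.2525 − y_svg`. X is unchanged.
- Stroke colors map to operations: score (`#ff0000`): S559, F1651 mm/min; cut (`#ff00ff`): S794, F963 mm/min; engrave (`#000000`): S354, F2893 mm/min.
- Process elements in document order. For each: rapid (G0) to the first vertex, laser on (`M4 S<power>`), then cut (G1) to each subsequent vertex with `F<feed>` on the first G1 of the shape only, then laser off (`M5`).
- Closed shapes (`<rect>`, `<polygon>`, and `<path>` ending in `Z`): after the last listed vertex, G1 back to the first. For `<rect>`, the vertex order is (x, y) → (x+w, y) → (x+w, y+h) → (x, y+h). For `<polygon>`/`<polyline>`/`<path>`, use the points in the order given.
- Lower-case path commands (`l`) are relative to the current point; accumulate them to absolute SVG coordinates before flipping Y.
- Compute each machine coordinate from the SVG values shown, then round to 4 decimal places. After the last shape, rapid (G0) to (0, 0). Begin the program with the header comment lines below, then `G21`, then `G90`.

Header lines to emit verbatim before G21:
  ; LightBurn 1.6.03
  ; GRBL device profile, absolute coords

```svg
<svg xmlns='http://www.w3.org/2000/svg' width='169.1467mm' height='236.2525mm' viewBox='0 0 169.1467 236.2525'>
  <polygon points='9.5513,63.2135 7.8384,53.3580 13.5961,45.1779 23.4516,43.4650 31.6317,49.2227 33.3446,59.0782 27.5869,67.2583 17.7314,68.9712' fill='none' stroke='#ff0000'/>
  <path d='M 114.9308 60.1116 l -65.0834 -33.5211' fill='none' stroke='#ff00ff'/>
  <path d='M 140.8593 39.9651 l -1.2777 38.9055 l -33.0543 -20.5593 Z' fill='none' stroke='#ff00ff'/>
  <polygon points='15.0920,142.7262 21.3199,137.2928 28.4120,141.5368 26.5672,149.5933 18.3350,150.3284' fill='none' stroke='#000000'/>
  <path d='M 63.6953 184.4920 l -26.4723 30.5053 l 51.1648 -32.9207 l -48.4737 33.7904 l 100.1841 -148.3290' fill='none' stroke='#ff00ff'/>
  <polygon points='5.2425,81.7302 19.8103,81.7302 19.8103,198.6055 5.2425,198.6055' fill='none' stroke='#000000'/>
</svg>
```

Since the viewBox matches the mm dimensions, user units are millimetres directly. The only transform is the Y-flip y_m = 236.2525 − y_svg.

Shape 1 is a regular polygon drawn with `<polygon>`. Its stroke #ff0000 means score at S559, F1651. After flipping Y the toolpath is (9.5513,173.0390) → (7.8384,182.8945) → (13.5961,191.0746) → (23.4516,192.7875) → (31.6317,187.0298) → (33.3446,177.1743) → (27.5869,168.9942) → (17.7314,167.2813) → (9.5513,173.0390), returning to the start.

Shape 2 is a line segment drawn with `<path>`. Its stroke #ff00ff means cut at S794, F963. After flipping Y the toolpath is (114.9308,176.1409) → (49.8474,209.6620).

Shape 3 is a regular polygon drawn with `<path>`. Its stroke #ff00ff means cut at S794, F963. After flipping Y the toolpath is (140.8593,196.2874) → (139.5816,157.3819) → (106.5273,177.9412) → (140.8593,196.2874), returning to the start.

Shape 4 is a regular polygon drawn with `<polygon>`. Its stroke #000000 means engrave at S354, F2893. After flipping Y the toolpath is (15.0920,93.5263) → (21.3199,98.9597) → (28.4120,94.7157) → (26.5672,86.6592) → (18.3350,85.9241) → (15.0920,93.5263), returning to the start.

Shape 5 is a open polyline drawn with `<path>`. Its stroke #ff00ff means cut at S794, F963. After flipping Y the toolpath is (63.6953,51.7605) → (37.2230,21.2552) → (88.3878,54.1759) → (39.9141,20.3855) → (140.0982,168.7145).

Shape 6 is a rectangle drawn with `<polygon>`. Its stroke #000000 means engrave at S354, F2893. After flipping Y the toolpath is (5.2425,154.5223) → (19.8103,154.5223) → (19.8103,37.6470) → (5.2425,37.6470) → (5.2425,154.5223), returning to the start.

; LightBurn 1.6.03
; GRBL device profile, absolute coords
G21
G90
G0 X9.5513 Y173.0390
M4 S559
G1 X7.8384 Y182.8945 F1651
G1 X13.5961 Y191.0746
G1 X23.4516 Y192.7875
G1 X31.6317 Y187.0298
G1 X33.3446 Y177.1743
G1 X27.5869 Y168.9942
G1 X17.7314 Y167.2813
G1 X9.5513 Y173.0390
M5
G0 X114.9308 Y176.1409
M4 S794
G1 X49.8474 Y209.6620 F963
M5
G0 X140.8593 Y196.2874
M4 S794
G1 X139.5816 Y157.3819 F963
G1 X106.5273 Y177.9412
G1 X140.8593 Y196.2874
M5
G0 X15.0920 Y93.5263
M4 S354
G1 X21.3199 Y98.9597 F2893
G1 X28.4120 Y94.7157
G1 X26.5672 Y86.6592
G1 X18.3350 Y85.9241
G1 X15.0920 Y93.5263
M5
G0 X63.6953 Y51.7605
M4 S794
G1 X37.2230 Y21.2552 F963
G1 X88.3878 Y54.1759
G1 X39.9141 Y20.3855
G1 X140.0982 Y168.7145
M5
G0 X5.2425 Y154.5223
M4 S354
G1 X19.8103 Y154.5223 F2893
G1 X19.8103 Y37.6470
G1 X5.2425 Y37.6470
G1 X5.2425 Y154.5223
M5
G0 X0.0000 Y0.0000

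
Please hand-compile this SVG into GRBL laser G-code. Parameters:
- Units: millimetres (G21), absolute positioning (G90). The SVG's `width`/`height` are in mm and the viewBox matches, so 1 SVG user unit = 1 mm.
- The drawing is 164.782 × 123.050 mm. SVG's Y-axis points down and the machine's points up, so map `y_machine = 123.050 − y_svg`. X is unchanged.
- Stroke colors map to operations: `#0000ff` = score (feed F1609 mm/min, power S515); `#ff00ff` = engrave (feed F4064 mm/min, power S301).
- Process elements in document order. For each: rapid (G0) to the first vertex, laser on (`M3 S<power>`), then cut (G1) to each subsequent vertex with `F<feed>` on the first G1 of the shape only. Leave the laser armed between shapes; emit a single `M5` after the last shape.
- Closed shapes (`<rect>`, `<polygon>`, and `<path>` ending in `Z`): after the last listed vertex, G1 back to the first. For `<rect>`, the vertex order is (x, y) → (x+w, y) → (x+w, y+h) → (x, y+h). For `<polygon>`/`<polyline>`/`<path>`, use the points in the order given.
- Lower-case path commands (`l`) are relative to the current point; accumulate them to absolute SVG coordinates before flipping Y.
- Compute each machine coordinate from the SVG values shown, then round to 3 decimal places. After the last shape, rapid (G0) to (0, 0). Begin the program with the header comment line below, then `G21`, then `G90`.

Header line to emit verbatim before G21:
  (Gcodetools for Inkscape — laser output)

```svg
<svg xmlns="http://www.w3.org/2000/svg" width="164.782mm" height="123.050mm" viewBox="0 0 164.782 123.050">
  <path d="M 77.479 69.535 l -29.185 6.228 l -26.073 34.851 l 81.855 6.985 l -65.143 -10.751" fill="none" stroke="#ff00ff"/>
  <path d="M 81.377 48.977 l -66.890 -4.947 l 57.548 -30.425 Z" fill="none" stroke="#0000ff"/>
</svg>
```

(Gcodetools for Inkscape — laser output)
G21
G90
G0 X77.479 Y53.515
M3 S301
G1 X48.294 Y47.287 F4064
G1 X22.221 Y12.436
G1 X104.076 Y5.451
G1 X38.933 Y16.202
G0 X81.377 Y74.073
M3 S515
G1 X14.487 Y79.020 F1609
G1 X72.035 Y109.445
G1 X81.377 Y74.073
M5
G0 X0.000 Y0.000

1 u = 1 mm; y_m = 123.050 − y.

[1] `<path>` open polyline, #ff00ff→engrave S301 F4064: (77.479,53.515) → (48.294,47.287) → (22.221,12.436) → (104.076,5.451) → (38.933,16.202)

[2] `<path>` closed polygon, #0000ff→score S515 F1609: (81.377,74.073) → (14.487,79.020) → (72.035,109.445) → (81.377,74.073) (closed)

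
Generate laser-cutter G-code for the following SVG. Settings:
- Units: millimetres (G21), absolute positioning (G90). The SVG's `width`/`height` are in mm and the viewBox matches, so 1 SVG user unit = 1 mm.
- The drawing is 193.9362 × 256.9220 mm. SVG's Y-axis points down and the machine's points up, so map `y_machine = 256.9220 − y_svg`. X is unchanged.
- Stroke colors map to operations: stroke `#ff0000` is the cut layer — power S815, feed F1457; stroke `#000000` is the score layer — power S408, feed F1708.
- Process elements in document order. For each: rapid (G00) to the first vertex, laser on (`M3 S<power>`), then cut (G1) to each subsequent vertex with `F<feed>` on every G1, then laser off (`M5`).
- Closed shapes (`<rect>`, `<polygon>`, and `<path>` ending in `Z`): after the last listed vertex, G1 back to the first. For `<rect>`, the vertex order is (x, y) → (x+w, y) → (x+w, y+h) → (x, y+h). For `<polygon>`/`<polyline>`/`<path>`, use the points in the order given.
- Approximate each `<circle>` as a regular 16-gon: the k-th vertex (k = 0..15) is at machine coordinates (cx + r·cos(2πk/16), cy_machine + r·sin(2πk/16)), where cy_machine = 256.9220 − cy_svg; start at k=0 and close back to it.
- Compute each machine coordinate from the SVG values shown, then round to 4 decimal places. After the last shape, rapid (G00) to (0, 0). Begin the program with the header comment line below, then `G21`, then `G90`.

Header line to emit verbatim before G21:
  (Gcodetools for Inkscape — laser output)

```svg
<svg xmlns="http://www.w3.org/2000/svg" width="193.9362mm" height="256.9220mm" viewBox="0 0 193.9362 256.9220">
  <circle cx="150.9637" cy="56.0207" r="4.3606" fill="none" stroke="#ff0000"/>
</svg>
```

(Gcodetools for Inkscape — laser output)
G21
G90
G00 X155.3243 Y200.9013
M3 S815
G1 X154.9924 Y202.5700 F1457
G1 X154.0471 Y203.9847 F1457
G1 X152.6324 Y204.9300 F1457
G1 X150.9637 Y205.2619 F1457
G1 X149.2950 Y204.9300 F1457
G1 X147.8803 Y203.9847 F1457
G1 X146.9350 Y202.5700 F1457
G1 X146.6031 Y200.9013 F1457
G1 X146.9350 Y199.2326 F1457
G1 X147.8803 Y197.8179 F1457
G1 X149.2950 Y196.8726 F1457
G1 X150.9637 Y196.5407 F1457
G1 X152.6324 Y196.8726 F1457
G1 X154.0471 Y197.8179 F1457
G1 X154.9924 Y199.2326 F1457
G1 X155.3243 Y200.9013 F1457
M5
G00 X0.0000 Y0.0000

viewBox `0 0 193.9362 256.9220` with mm width/height → 1 unit = 1 mm. Flip: y_m = 256.9220 − y_svg.

**Shape 1** — `<circle>` circle, stroke `#ff0000` → cut (S815, F1457). Machine vertices: (155.3243,200.9013) → (154.9924,202.5700) → (154.0471,203.9847) → (152.6324,204.9300) → (150.9637,205.2619) → (149.2950,204.9300) → (147.8803,203.9847) → (146.9350,202.5700) → (146.6031,200.9013) → (146.9350,199.2326) → (147.8803,197.8179) → (149.2950,196.8726) → (150.9637,196.5407) → (152.6324,196.8726) → (154.0471,197.8179) → (154.9924,199.2326) → (155.3243,200.9013). Closed: final G1 returns to the first vertex.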